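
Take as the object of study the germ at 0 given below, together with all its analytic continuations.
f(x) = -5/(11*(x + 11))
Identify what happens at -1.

The point is a regular point.

Denominator factors: x + 11 = 10 at x = -1 — none vanishes.
So the germ continues analytically to -1.


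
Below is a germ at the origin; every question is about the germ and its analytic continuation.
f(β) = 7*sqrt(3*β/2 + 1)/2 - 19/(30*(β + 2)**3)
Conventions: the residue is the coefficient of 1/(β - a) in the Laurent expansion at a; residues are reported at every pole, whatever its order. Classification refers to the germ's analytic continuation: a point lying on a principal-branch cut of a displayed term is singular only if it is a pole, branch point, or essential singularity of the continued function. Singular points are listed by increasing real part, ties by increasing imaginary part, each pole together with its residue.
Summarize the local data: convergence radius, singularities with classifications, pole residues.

Radius of convergence at 0: 2/3.
At -2: a pole of order 3; residue 0.
At -2/3: an algebraic (square-root) branch point.

Denominator factor (β + 2)^3: pole of order 3 at -2, modulus 2.
Branch term (7/2)*sqrt(1 - β/(-2/3)): its argument vanishes at β = -2/3, a square-root branch point, modulus 2/3.
The radius of convergence is the smallest modulus among the singular points: 2/3.
The branch term is analytic at -2 and contributes nothing to the residue; only the rational part matters.
At the order-3 pole -2 set g(β) = (β - (-2))^3*(rational part) = -19/30.
Order-3 pole: residue = g''(a)/2; g''(-2) = 0, so the residue is 0.
List the singular points by increasing real part (a conjugate pair: the negative imaginary part first).


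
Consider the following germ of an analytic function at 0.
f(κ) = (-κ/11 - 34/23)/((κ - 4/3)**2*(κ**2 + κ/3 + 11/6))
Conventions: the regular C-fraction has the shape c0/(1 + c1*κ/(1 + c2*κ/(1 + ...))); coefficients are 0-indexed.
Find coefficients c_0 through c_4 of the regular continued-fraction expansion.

The regular C-fraction coefficients are [-459/1012, -258/187, 171595/257312, 40782133/236114720, -762224174112/411647653655].

Taylor coefficients (expand at 0): a_0 = -459/1012, a_1 = -3483/5566, a_2 = -873909/1959232, a_3 = -16811145/43103104, a_4 = -1708397487/3793073152.
c0 = a_0 = -459/1012. Peel one level at a time: if S = 1 + c*κ/S' with S'(0) = 1, then c is the κ-coefficient of S and S' = c*κ/(S - 1).
S_1 = c0/f = 1 + (-258/187)*κ + (514785/559504)*κ^2 + ...; c1 = -258/187.
S_2 = c1*κ/(S_1 - 1) = 1 + (171595/257312)*κ + (-2398949/20827136)*κ^2 + ...; c2 = 171595/257312.
S_3 = c2*κ/(S_2 - 1) = 1 + (40782133/236114720)*κ + (9417013779/29444844025)*κ^2 + ...; c3 = 40782133/236114720.
S_4 = c3*κ/(S_3 - 1) = 1 + (-762224174112/411647653655)*κ + ...; c4 = -762224174112/411647653655.


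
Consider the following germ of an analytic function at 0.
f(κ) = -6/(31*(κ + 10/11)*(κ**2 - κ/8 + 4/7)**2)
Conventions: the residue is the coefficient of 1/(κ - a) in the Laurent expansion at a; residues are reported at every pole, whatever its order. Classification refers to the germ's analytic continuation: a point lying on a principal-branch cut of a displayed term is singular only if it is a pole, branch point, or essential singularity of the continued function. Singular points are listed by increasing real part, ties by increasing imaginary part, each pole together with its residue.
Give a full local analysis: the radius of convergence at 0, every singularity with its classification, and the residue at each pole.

Denominator factor (κ**2 - κ/8 + 4/7)^2: discriminant -1017/448, complex-conjugate roots (1/16) + ((3/112)*sqrt(791))*i and (1/16) - ((3/112)*sqrt(791))*i; poles of order 2, moduli (2/7)*sqrt(7) and (2/7)*sqrt(7).
Denominator factor (κ + 10/11): pole of order 1 at -10/11, modulus 10/11.
The radius of convergence is the smallest modulus among the singular points: (2/7)*sqrt(7).
At the order-1 pole -10/11 set g(κ) = (κ - (-10/11))*f(κ) = -6/(31*(κ**2 - κ/8 + 4/7)**2).
Simple pole: residue = g(a) at a = -10/11, which is -22957088/270987957.
The factor κ**2 - κ/8 + 4/7 splits as (κ - a)(κ - a') with a = (1/16) - ((3/112)*sqrt(791))*i, a' = (1/16) + ((3/112)*sqrt(791))*i. At the order-2 pole a set g(κ) = (κ - a)^2*f(κ) = [-6/(31*(κ + 10/11))] / (κ - a')^2.
Order-2 pole: residue = g'(a); g'((1/16) - ((3/112)*sqrt(791))*i) = (11478544/270987957) - ((1741297712/384471691437)*sqrt(791))*i, so the residue is (11478544/270987957) - ((1741297712/384471691437)*sqrt(791))*i.
The factor κ**2 - κ/8 + 4/7 splits as (κ - a)(κ - a') with a = (1/16) + ((3/112)*sqrt(791))*i, a' = (1/16) - ((3/112)*sqrt(791))*i. At the order-2 pole a set g(κ) = (κ - a)^2*f(κ) = [-6/(31*(κ + 10/11))] / (κ - a')^2.
Order-2 pole: residue = g'(a); g'((1/16) + ((3/112)*sqrt(791))*i) = (11478544/270987957) + ((1741297712/384471691437)*sqrt(791))*i, so the residue is (11478544/270987957) + ((1741297712/384471691437)*sqrt(791))*i.
List the singular points by increasing real part (a conjugate pair: the negative imaginary part first).

Radius of convergence at 0: (2/7)*sqrt(7).
At -10/11: a pole of order 1; residue -22957088/270987957.
At (1/16) - ((3/112)*sqrt(791))*i: a pole of order 2; residue (11478544/270987957) - ((1741297712/384471691437)*sqrt(791))*i.
At (1/16) + ((3/112)*sqrt(791))*i: a pole of order 2; residue (11478544/270987957) + ((1741297712/384471691437)*sqrt(791))*i.


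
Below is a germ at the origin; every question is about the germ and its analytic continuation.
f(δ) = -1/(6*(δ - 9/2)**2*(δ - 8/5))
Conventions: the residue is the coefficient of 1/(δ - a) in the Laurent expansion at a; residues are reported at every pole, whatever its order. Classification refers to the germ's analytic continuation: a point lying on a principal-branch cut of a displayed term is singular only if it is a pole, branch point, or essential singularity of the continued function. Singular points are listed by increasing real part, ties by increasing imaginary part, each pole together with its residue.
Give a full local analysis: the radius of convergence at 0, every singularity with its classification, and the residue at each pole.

Radius of convergence at 0: 8/5.
At 8/5: a pole of order 1; residue -50/2523.
At 9/2: a pole of order 2; residue 50/2523.

Denominator factor (δ - 9/2)^2: pole of order 2 at 9/2, modulus 9/2.
Denominator factor (δ - 8/5): pole of order 1 at 8/5, modulus 8/5.
The radius of convergence is the smallest modulus among the singular points: 8/5.
At the order-1 pole 8/5 set g(δ) = (δ - (8/5))*f(δ) = -1/(6*(δ - 9/2)**2).
Simple pole: residue = g(a) at a = 8/5, which is -50/2523.
At the order-2 pole 9/2 set g(δ) = (δ - (9/2))^2*f(δ) = -1/(6*(δ - 8/5)).
Order-2 pole: residue = g'(a); g'(9/2) = 50/2523, so the residue is 50/2523.
List the singular points by increasing real part (a conjugate pair: the negative imaginary part first).


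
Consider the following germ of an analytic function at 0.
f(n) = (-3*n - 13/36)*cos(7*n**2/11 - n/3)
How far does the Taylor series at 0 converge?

The radius of convergence is infinite.

The factor cos(7*n**2/11 - n/3) is entire and contributes no finite singular point.
The polynomial part has no poles.
No finite singular points: the Taylor series at 0 converges everywhere.


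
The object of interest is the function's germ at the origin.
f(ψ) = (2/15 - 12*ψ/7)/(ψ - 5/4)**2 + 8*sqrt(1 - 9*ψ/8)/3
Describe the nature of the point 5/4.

The denominator factor ψ - 5/4 vanishes at 5/4 and appears to the power 2; the numerator there equals -211/105, nonzero, and no other factor vanishes.
The branch terms are analytic at this point.
Hence a pole whose order is the multiplicity, 2.

The point is a pole of order 2.


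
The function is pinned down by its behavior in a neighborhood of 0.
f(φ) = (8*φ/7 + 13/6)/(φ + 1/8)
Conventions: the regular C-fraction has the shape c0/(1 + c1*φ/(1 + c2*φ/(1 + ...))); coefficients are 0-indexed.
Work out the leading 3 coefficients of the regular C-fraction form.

The regular C-fraction coefficients are [52/3, 680/91, 48/91].

Taylor coefficients (expand at 0): a_0 = 52/3, a_1 = -2720/21, a_2 = 21760/21.
c0 = a_0 = 52/3. Peel one level at a time: if S = 1 + c*φ/S' with S'(0) = 1, then c is the φ-coefficient of S and S' = c*φ/(S - 1).
S_1 = c0/f = 1 + (680/91)*φ + (-32640/8281)*φ^2 + ...; c1 = 680/91.
S_2 = c1*φ/(S_1 - 1) = 1 + (48/91)*φ + ...; c2 = 48/91.


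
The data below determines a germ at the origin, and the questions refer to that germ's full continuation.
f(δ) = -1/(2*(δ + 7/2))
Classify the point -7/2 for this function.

The point is a pole of order 1.

The denominator factor δ + 7/2 vanishes at -7/2 and appears to the power 1; the numerator there equals -1/2, nonzero, and no other factor vanishes.
Hence a pole whose order is the multiplicity, 1.


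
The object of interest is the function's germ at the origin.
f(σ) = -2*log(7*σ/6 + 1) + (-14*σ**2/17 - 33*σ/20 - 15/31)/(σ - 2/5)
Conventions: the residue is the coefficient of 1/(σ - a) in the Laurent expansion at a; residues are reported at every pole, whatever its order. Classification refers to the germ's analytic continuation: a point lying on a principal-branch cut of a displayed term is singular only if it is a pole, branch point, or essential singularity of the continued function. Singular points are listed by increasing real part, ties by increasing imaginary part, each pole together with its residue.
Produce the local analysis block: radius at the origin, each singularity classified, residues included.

Radius of convergence at 0: 2/5.
At -6/7: a logarithmic branch point.
At 2/5: a pole of order 1; residue -33613/26350.

Denominator factor (σ - 2/5): pole of order 1 at 2/5, modulus 2/5.
Branch term (-2)*log(1 - σ/(-6/7)): its argument vanishes at σ = -6/7, a logarithmic branch point, modulus 6/7.
The radius of convergence is the smallest modulus among the singular points: 2/5.
The branch term is analytic at 2/5 and contributes nothing to the residue; only the rational part matters.
At the order-1 pole 2/5 set g(σ) = (σ - (2/5))*(rational part) = -14*σ**2/17 - 33*σ/20 - 15/31.
Simple pole: residue = g(a) at a = 2/5, which is -33613/26350.
List the singular points by increasing real part (a conjugate pair: the negative imaginary part first).


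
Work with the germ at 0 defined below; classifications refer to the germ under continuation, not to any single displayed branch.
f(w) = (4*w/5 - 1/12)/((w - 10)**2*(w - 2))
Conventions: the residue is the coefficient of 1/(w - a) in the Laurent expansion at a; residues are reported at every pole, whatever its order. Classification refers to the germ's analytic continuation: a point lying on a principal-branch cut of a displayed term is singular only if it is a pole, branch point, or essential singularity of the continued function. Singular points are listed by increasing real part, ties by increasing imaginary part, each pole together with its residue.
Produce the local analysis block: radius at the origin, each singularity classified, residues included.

Radius of convergence at 0: 2.
At 2: a pole of order 1; residue 91/3840.
At 10: a pole of order 2; residue -91/3840.

Denominator factor (w - 2): pole of order 1 at 2, modulus 2.
Denominator factor (w - 10)^2: pole of order 2 at 10, modulus 10.
The radius of convergence is the smallest modulus among the singular points: 2.
At the order-1 pole 2 set g(w) = (w - (2))*f(w) = (4*w/5 - 1/12)/(w - 10)**2.
Simple pole: residue = g(a) at a = 2, which is 91/3840.
At the order-2 pole 10 set g(w) = (w - (10))^2*f(w) = (4*w/5 - 1/12)/(w - 2).
Order-2 pole: residue = g'(a); g'(10) = -91/3840, so the residue is -91/3840.
List the singular points by increasing real part (a conjugate pair: the negative imaginary part first).


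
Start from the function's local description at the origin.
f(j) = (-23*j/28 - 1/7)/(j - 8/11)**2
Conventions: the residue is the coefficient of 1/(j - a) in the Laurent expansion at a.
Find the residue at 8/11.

At the order-2 pole 8/11 set g(j) = (j - (8/11))^2*f(j) = -23*j/28 - 1/7.
Order-2 pole: residue = g'(a); g'(8/11) = -23/28, so the residue is -23/28.

The residue is -23/28.


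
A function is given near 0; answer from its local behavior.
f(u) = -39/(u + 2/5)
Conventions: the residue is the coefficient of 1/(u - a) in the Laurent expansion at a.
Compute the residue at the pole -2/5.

The residue is -39.

At the order-1 pole -2/5 set g(u) = (u - (-2/5))*f(u) = -39.
Simple pole: residue = g(a) at a = -2/5, which is -39.


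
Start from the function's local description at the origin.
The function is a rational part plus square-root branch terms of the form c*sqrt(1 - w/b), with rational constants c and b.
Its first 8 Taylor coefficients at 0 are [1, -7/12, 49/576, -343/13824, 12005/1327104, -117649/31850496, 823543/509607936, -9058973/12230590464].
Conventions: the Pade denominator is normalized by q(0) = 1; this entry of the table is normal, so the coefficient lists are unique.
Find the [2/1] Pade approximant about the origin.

Taylor coefficients needed (read off): a_0 = 1, a_1 = -7/12, a_2 = 49/576, a_3 = -343/13824.
Write the denominator as Q(w) = 1 + q1*w. Requiring Q*f - P = O(w^4) with deg P <= 2 kills the coefficients of w^3..w^3 in Q*f:
  w^3: a_3 + q1*a_2 = 0, i.e. -343/13824 + (49/576)*q1 = 0.
Solving this linear system: q1 = 7/24.
The numerator is Q*f truncated at degree 2: P0 = a_0 = 1; P1 = a_1 + q1*a_0 = -7/24; P2 = a_2 + q1*a_1 = -49/576.

The Pade approximant has numerator coefficients [1, -7/24, -49/576]; denominator coefficients [1, 7/24].


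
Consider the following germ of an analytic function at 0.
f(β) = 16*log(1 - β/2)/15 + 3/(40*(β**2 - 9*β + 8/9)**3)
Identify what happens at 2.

The term (16/15)*log(1 - β/(2)) has argument 1 - 2/(2) = 0 at 2: a logarithmic (infinitely-sheeted) branch point; the remaining terms are analytic or single-valued there.

The point is a logarithmic branch point.


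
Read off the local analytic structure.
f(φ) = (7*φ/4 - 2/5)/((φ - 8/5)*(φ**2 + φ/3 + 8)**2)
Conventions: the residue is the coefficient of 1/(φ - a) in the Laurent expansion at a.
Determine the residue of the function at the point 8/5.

The residue is 3375/173056.

At the order-1 pole 8/5 set g(φ) = (φ - (8/5))*f(φ) = (7*φ/4 - 2/5)/(φ**2 + φ/3 + 8)**2.
Simple pole: residue = g(a) at a = 8/5, which is 3375/173056.


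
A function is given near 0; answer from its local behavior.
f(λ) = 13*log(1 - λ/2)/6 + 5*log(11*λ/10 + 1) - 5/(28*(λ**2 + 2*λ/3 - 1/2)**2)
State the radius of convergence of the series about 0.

Denominator factor (λ**2 + 2*λ/3 - 1/2)^2: discriminant 22/9, real irrational roots -1/3 + (1/6)*sqrt(22) and -1/3 - (1/6)*sqrt(22); poles of order 2, moduli -1/3 + (1/6)*sqrt(22) and 1/3 + (1/6)*sqrt(22).
Branch term (13/6)*log(1 - λ/(2)): its argument vanishes at λ = 2, a logarithmic branch point, modulus 2.
Branch term (5)*log(1 - λ/(-10/11)): its argument vanishes at λ = -10/11, a logarithmic branch point, modulus 10/11.
The radius of convergence is the smallest modulus among the singular points: -1/3 + (1/6)*sqrt(22).

The radius of convergence is -1/3 + (1/6)*sqrt(22).


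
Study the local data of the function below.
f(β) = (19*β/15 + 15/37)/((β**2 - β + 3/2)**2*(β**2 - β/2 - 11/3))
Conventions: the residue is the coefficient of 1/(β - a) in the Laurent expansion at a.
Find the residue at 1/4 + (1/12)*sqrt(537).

The factor β**2 - β/2 - 11/3 splits as (β - a)(β - a') with a = 1/4 + (1/12)*sqrt(537), a' = 1/4 - (1/12)*sqrt(537). At the order-1 pole a set g(β) = (β - a)*f(β) = [(19*β/15 + 15/37)/(β**2 - β + 3/2)**2] / (β - a').
Simple pole: residue = g(a) at a = 1/4 + (1/12)*sqrt(537), which is 432948/14024665 + (2004252/2510415035)*sqrt(537).

The residue is 432948/14024665 + (2004252/2510415035)*sqrt(537).


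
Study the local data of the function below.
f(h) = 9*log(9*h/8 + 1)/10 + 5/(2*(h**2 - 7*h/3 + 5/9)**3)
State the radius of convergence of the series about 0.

The radius of convergence is 7/6 - (1/6)*sqrt(29).

Denominator factor (h**2 - 7*h/3 + 5/9)^3: discriminant 29/9, real irrational roots 7/6 + (1/6)*sqrt(29) and 7/6 - (1/6)*sqrt(29); poles of order 3, moduli 7/6 + (1/6)*sqrt(29) and 7/6 - (1/6)*sqrt(29).
Branch term (9/10)*log(1 - h/(-8/9)): its argument vanishes at h = -8/9, a logarithmic branch point, modulus 8/9.
The radius of convergence is the smallest modulus among the singular points: 7/6 - (1/6)*sqrt(29).


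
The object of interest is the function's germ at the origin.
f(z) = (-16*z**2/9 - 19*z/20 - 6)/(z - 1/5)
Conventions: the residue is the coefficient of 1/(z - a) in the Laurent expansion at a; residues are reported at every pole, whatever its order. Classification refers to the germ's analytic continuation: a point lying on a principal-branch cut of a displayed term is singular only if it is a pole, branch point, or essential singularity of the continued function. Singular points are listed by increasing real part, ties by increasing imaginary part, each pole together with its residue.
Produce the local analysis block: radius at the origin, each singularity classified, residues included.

Radius of convergence at 0: 1/5.
At 1/5: a pole of order 1; residue -1127/180.

Denominator factor (z - 1/5): pole of order 1 at 1/5, modulus 1/5.
The radius of convergence is the smallest modulus among the singular points: 1/5.
At the order-1 pole 1/5 set g(z) = (z - (1/5))*f(z) = -16*z**2/9 - 19*z/20 - 6.
Simple pole: residue = g(a) at a = 1/5, which is -1127/180.


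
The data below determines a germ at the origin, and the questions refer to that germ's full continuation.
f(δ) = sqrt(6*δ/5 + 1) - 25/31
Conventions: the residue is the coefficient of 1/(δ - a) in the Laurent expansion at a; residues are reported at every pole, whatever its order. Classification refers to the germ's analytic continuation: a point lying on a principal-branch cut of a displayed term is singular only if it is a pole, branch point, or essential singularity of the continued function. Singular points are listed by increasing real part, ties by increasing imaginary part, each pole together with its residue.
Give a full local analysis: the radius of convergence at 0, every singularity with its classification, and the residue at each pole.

Branch term (1)*sqrt(1 - δ/(-5/6)): its argument vanishes at δ = -5/6, a square-root branch point, modulus 5/6.
The radius of convergence is the smallest modulus among the singular points: 5/6.

Radius of convergence at 0: 5/6.
At -5/6: an algebraic (square-root) branch point.


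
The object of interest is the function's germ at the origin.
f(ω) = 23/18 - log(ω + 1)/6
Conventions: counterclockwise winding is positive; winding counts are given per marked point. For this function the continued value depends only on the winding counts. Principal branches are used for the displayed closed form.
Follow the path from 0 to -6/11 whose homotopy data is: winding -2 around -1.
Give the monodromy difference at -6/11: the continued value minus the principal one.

The rational part is single-valued and drops out of the difference; each branch term changes only by its own monodromy.
(-1/6)*log(1 - ω/(-1)): each positive loop around -1 adds 2*pi*i to the log, so winding -2 contributes (-1/6)*(-2)*2*pi*i = (2/3)*pi*i.
Summing the contributions at ω = -6/11 gives (2/3)*pi*i.

Continued minus principal equals (2/3)*pi*i.


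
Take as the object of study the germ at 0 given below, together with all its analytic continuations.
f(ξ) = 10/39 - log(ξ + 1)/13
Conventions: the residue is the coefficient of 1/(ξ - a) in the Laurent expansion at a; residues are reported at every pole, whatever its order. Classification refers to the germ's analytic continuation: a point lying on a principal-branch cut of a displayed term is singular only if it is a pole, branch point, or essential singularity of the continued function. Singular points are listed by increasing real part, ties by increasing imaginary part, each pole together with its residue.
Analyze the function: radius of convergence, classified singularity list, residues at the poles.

Radius of convergence at 0: 1.
At -1: a logarithmic branch point.

Branch term (-1/13)*log(1 - ξ/(-1)): its argument vanishes at ξ = -1, a logarithmic branch point, modulus 1.
The radius of convergence is the smallest modulus among the singular points: 1.


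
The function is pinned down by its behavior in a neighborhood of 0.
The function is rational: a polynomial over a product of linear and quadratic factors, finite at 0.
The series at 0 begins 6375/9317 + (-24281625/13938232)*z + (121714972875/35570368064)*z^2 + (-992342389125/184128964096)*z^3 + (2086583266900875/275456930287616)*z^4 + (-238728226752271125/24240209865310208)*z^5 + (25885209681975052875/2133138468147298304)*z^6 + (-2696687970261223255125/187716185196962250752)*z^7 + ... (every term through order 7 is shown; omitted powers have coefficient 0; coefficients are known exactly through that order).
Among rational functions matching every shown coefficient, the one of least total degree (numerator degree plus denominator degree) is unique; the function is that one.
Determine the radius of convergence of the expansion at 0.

No rational of total degree below 6 reproduces all 8 coefficients; solving the [2/4] Pade equations on them gives f(z) = (-33*z**2/29 + 8*z/17 - 17/7)/((z - 8/3)*(z + 11/10)**3), whose expansion matches every shown term.
Denominator factor (z + 11/10)^3: pole of order 3 at -11/10, modulus 11/10.
Denominator factor (z - 8/3): pole of order 1 at 8/3, modulus 8/3.
The radius of convergence is the smallest modulus among the singular points: 11/10.

The radius of convergence is 11/10.


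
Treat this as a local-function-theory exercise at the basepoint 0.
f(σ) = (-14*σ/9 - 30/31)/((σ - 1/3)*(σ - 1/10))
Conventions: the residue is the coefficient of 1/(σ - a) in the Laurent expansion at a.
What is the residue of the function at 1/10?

The residue is 3134/651.

At the order-1 pole 1/10 set g(σ) = (σ - (1/10))*f(σ) = (-14*σ/9 - 30/31)/(σ - 1/3).
Simple pole: residue = g(a) at a = 1/10, which is 3134/651.


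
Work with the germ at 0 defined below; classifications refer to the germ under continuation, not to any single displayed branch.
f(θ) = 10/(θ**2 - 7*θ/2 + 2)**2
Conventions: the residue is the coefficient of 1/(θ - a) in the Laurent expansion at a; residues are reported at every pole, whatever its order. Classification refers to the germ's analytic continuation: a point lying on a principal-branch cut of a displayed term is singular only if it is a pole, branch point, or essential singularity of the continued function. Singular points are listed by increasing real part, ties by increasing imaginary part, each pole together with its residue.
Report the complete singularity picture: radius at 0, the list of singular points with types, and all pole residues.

Denominator factor (θ**2 - 7*θ/2 + 2)^2: discriminant 17/4, real irrational roots 7/4 + (1/4)*sqrt(17) and 7/4 - (1/4)*sqrt(17); poles of order 2, moduli 7/4 + (1/4)*sqrt(17) and 7/4 - (1/4)*sqrt(17).
The radius of convergence is the smallest modulus among the singular points: 7/4 - (1/4)*sqrt(17).
The factor θ**2 - 7*θ/2 + 2 splits as (θ - a)(θ - a') with a = 7/4 - (1/4)*sqrt(17), a' = 7/4 + (1/4)*sqrt(17). At the order-2 pole a set g(θ) = (θ - a)^2*f(θ) = [10] / (θ - a')^2.
Order-2 pole: residue = g'(a); g'(7/4 - (1/4)*sqrt(17)) = (160/289)*sqrt(17), so the residue is (160/289)*sqrt(17).
The factor θ**2 - 7*θ/2 + 2 splits as (θ - a)(θ - a') with a = 7/4 + (1/4)*sqrt(17), a' = 7/4 - (1/4)*sqrt(17). At the order-2 pole a set g(θ) = (θ - a)^2*f(θ) = [10] / (θ - a')^2.
Order-2 pole: residue = g'(a); g'(7/4 + (1/4)*sqrt(17)) = -(160/289)*sqrt(17), so the residue is -(160/289)*sqrt(17).
List the singular points by increasing real part (a conjugate pair: the negative imaginary part first).

Radius of convergence at 0: 7/4 - (1/4)*sqrt(17).
At 7/4 - (1/4)*sqrt(17): a pole of order 2; residue (160/289)*sqrt(17).
At 7/4 + (1/4)*sqrt(17): a pole of order 2; residue -(160/289)*sqrt(17).


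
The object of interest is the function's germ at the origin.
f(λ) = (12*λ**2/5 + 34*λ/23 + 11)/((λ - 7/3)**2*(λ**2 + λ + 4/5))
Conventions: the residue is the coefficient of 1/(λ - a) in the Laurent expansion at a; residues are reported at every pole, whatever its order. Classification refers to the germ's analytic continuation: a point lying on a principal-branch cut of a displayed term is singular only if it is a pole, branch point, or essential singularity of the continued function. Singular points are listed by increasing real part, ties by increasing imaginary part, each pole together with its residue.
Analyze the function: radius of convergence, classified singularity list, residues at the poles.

Radius of convergence at 0: (2/5)*sqrt(5).
At (-1/2) - ((1/10)*sqrt(55))*i: a pole of order 1; residue (2197053/6853816) + ((34566687/376959880)*sqrt(55))*i.
At (-1/2) + ((1/10)*sqrt(55))*i: a pole of order 1; residue (2197053/6853816) - ((34566687/376959880)*sqrt(55))*i.
At 7/3: a pole of order 2; residue -2197053/3426908.

Denominator factor (λ**2 + λ + 4/5): discriminant -11/5, complex-conjugate roots (-1/2) + ((1/10)*sqrt(55))*i and (-1/2) - ((1/10)*sqrt(55))*i; poles of order 1, moduli (2/5)*sqrt(5) and (2/5)*sqrt(5).
Denominator factor (λ - 7/3)^2: pole of order 2 at 7/3, modulus 7/3.
The radius of convergence is the smallest modulus among the singular points: (2/5)*sqrt(5).
The factor λ**2 + λ + 4/5 splits as (λ - a)(λ - a') with a = (-1/2) - ((1/10)*sqrt(55))*i, a' = (-1/2) + ((1/10)*sqrt(55))*i. At the order-1 pole a set g(λ) = (λ - a)*f(λ) = [(12*λ**2/5 + 34*λ/23 + 11)/(λ - 7/3)**2] / (λ - a').
Simple pole: residue = g(a) at a = (-1/2) - ((1/10)*sqrt(55))*i, which is (2197053/6853816) + ((34566687/376959880)*sqrt(55))*i.
The factor λ**2 + λ + 4/5 splits as (λ - a)(λ - a') with a = (-1/2) + ((1/10)*sqrt(55))*i, a' = (-1/2) - ((1/10)*sqrt(55))*i. At the order-1 pole a set g(λ) = (λ - a)*f(λ) = [(12*λ**2/5 + 34*λ/23 + 11)/(λ - 7/3)**2] / (λ - a').
Simple pole: residue = g(a) at a = (-1/2) + ((1/10)*sqrt(55))*i, which is (2197053/6853816) - ((34566687/376959880)*sqrt(55))*i.
At the order-2 pole 7/3 set g(λ) = (λ - (7/3))^2*f(λ) = (12*λ**2/5 + 34*λ/23 + 11)/(λ**2 + λ + 4/5).
Order-2 pole: residue = g'(a); g'(7/3) = -2197053/3426908, so the residue is -2197053/3426908.
List the singular points by increasing real part (a conjugate pair: the negative imaginary part first).


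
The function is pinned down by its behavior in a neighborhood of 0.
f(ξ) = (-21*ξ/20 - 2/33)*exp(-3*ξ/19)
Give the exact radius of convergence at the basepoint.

The factor exp(-3*ξ/19) is entire and contributes no finite singular point.
The polynomial part has no poles.
No finite singular points: the Taylor series at 0 converges everywhere.

The radius of convergence is infinite.


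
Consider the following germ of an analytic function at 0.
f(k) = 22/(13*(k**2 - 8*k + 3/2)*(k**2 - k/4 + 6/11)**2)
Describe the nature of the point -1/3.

The point is a regular point.

Denominator factors: k**2 - k/4 + 6/11 = 293/396 at k = -1/3; k**2 - 8*k + 3/2 = 77/18 at k = -1/3 — none vanishes.
So the germ continues analytically to -1/3.


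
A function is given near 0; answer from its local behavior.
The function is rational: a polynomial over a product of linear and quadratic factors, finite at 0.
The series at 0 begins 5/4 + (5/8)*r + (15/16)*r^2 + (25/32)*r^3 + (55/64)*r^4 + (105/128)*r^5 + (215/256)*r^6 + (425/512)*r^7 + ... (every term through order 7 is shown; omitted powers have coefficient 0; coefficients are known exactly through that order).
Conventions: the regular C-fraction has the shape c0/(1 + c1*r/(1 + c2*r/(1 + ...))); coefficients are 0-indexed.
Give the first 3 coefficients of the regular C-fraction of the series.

The regular C-fraction coefficients are [5/4, -1/2, -1].

Taylor coefficients (read off): a_0 = 5/4, a_1 = 5/8, a_2 = 15/16.
c0 = a_0 = 5/4. Peel one level at a time: if S = 1 + c*r/S' with S'(0) = 1, then c is the r-coefficient of S and S' = c*r/(S - 1).
S_1 = c0/f = 1 + (-1/2)*r + (-1/2)*r^2 + ...; c1 = -1/2.
S_2 = c1*r/(S_1 - 1) = 1 + (-1)*r + ...; c2 = -1.


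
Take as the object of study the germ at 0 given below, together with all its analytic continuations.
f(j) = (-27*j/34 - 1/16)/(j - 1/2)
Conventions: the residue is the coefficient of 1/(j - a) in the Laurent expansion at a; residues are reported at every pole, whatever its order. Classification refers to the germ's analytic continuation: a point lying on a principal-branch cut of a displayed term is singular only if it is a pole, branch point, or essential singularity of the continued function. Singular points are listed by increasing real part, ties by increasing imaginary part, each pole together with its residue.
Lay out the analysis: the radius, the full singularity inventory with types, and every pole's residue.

Radius of convergence at 0: 1/2.
At 1/2: a pole of order 1; residue -125/272.

Denominator factor (j - 1/2): pole of order 1 at 1/2, modulus 1/2.
The radius of convergence is the smallest modulus among the singular points: 1/2.
At the order-1 pole 1/2 set g(j) = (j - (1/2))*f(j) = -27*j/34 - 1/16.
Simple pole: residue = g(a) at a = 1/2, which is -125/272.


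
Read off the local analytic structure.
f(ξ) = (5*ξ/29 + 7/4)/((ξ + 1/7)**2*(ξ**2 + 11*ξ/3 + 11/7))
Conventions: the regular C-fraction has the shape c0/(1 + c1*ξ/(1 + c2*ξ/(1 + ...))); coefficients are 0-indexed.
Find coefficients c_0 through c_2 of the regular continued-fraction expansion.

Taylor coefficients (expand at 0): a_0 = 2401/44, a_1 = -3391241/3828, a_2 = 1260541807/126324.
c0 = a_0 = 2401/44. Peel one level at a time: if S = 1 + c*ξ/S' with S'(0) = 1, then c is the ξ-coefficient of S and S' = c*ξ/(S - 1).
S_1 = c0/f = 1 + (9887/609)*ξ + (109748504/1359897)*ξ^2 + ...; c1 = 9887/609.
S_2 = c1*ξ/(S_1 - 1) = 1 + (-109748504/22077671)*ξ + ...; c2 = -109748504/22077671.

The regular C-fraction coefficients are [2401/44, 9887/609, -109748504/22077671].


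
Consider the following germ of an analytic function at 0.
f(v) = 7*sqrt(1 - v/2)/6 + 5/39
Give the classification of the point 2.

The term (7/6)*sqrt(1 - v/(2)) has argument 1 - 2/(2) = 0 at 2: a square-root (algebraic, two-sheeted) branch point; the remaining terms are analytic or single-valued there.

The point is an algebraic (square-root) branch point.


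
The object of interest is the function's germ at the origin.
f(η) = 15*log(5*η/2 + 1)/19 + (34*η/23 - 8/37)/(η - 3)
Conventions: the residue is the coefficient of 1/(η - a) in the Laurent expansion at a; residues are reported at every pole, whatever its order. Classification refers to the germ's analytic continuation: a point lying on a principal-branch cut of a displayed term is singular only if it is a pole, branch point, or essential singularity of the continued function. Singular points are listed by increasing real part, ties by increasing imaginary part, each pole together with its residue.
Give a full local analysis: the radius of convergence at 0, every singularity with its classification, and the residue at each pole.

Radius of convergence at 0: 2/5.
At -2/5: a logarithmic branch point.
At 3: a pole of order 1; residue 3590/851.

Denominator factor (η - 3): pole of order 1 at 3, modulus 3.
Branch term (15/19)*log(1 - η/(-2/5)): its argument vanishes at η = -2/5, a logarithmic branch point, modulus 2/5.
The radius of convergence is the smallest modulus among the singular points: 2/5.
The branch term is analytic at 3 and contributes nothing to the residue; only the rational part matters.
At the order-1 pole 3 set g(η) = (η - (3))*(rational part) = 34*η/23 - 8/37.
Simple pole: residue = g(a) at a = 3, which is 3590/851.
List the singular points by increasing real part (a conjugate pair: the negative imaginary part first).


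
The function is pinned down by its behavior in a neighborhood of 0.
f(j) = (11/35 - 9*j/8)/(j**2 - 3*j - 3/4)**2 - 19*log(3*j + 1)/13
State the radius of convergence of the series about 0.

Denominator factor (j**2 - 3*j - 3/4)^2: discriminant 12, real irrational roots 3/2 + sqrt(3) and 3/2 - sqrt(3); poles of order 2, moduli 3/2 + sqrt(3) and -3/2 + sqrt(3).
Branch term (-19/13)*log(1 - j/(-1/3)): its argument vanishes at j = -1/3, a logarithmic branch point, modulus 1/3.
The radius of convergence is the smallest modulus among the singular points: -3/2 + sqrt(3).

The radius of convergence is -3/2 + sqrt(3).


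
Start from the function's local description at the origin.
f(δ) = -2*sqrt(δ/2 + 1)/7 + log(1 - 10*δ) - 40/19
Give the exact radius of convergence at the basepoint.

The radius of convergence is 1/10.

Branch term (-2/7)*sqrt(1 - δ/(-2)): its argument vanishes at δ = -2, a square-root branch point, modulus 2.
Branch term (1)*log(1 - δ/(1/10)): its argument vanishes at δ = 1/10, a logarithmic branch point, modulus 1/10.
The radius of convergence is the smallest modulus among the singular points: 1/10.


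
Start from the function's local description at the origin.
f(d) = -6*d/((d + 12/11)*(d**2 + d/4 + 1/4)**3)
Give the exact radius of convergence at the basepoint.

Denominator factor (d**2 + d/4 + 1/4)^3: discriminant -15/16, complex-conjugate roots (-1/8) + ((1/8)*sqrt(15))*i and (-1/8) - ((1/8)*sqrt(15))*i; poles of order 3, moduli 1/2 and 1/2.
Denominator factor (d + 12/11): pole of order 1 at -12/11, modulus 12/11.
The radius of convergence is the smallest modulus among the singular points: 1/2.

The radius of convergence is 1/2.


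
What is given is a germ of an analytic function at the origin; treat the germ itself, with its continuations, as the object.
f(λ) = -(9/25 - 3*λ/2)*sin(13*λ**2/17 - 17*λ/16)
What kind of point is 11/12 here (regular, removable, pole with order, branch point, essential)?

The point is a regular point.

There is no denominator, hence no pole anywhere.
The factor -sin(13*λ**2/17 - 17*λ/16) is entire.
So the germ continues analytically to 11/12.


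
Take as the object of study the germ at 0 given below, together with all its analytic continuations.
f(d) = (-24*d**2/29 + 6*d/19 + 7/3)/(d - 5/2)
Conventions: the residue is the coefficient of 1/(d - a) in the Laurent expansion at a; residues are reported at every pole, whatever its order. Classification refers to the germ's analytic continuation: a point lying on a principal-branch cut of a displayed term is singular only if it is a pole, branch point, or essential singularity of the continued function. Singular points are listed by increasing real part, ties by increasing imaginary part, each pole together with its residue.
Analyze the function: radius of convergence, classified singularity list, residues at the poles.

Radius of convergence at 0: 5/2.
At 5/2: a pole of order 1; residue -3388/1653.

Denominator factor (d - 5/2): pole of order 1 at 5/2, modulus 5/2.
The radius of convergence is the smallest modulus among the singular points: 5/2.
At the order-1 pole 5/2 set g(d) = (d - (5/2))*f(d) = -24*d**2/29 + 6*d/19 + 7/3.
Simple pole: residue = g(a) at a = 5/2, which is -3388/1653.


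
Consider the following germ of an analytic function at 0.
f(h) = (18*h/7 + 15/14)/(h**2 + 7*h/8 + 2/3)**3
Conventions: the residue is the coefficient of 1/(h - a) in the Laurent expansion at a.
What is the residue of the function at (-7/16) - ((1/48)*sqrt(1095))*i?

The residue is -((663552/340389875)*sqrt(1095))*i.

The factor h**2 + 7*h/8 + 2/3 splits as (h - a)(h - a') with a = (-7/16) - ((1/48)*sqrt(1095))*i, a' = (-7/16) + ((1/48)*sqrt(1095))*i. At the order-3 pole a set g(h) = (h - a)^3*f(h) = [18*h/7 + 15/14] / (h - a')^3.
Order-3 pole: residue = g''(a)/2; g''((-7/16) - ((1/48)*sqrt(1095))*i) = -((1327104/340389875)*sqrt(1095))*i, so the residue is -((663552/340389875)*sqrt(1095))*i.


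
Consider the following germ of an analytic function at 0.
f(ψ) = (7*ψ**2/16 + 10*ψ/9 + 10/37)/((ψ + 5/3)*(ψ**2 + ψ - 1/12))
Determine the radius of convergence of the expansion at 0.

The radius of convergence is -1/2 + (1/3)*sqrt(3).

Denominator factor (ψ**2 + ψ - 1/12): discriminant 4/3, real irrational roots -1/2 + (1/3)*sqrt(3) and -1/2 - (1/3)*sqrt(3); poles of order 1, moduli -1/2 + (1/3)*sqrt(3) and 1/2 + (1/3)*sqrt(3).
Denominator factor (ψ + 5/3): pole of order 1 at -5/3, modulus 5/3.
The radius of convergence is the smallest modulus among the singular points: -1/2 + (1/3)*sqrt(3).


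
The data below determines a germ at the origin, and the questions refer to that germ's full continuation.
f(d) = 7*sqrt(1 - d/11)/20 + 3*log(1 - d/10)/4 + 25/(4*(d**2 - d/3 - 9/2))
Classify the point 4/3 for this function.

Denominator factors: d**2 - d/3 - 9/2 = -19/6 at d = 4/3 — none vanishes.
Branch term log(1 - d/(10)): argument at 4/3 is 13/15, nonzero, so 4/3 is not its branch point (a point on a principal cut is still regular for the continued germ).
Branch term sqrt(1 - d/(11)): argument at 4/3 is 29/33, nonzero, so 4/3 is not its branch point (a point on a principal cut is still regular for the continued germ).
So the germ continues analytically to 4/3.

The point is a regular point.


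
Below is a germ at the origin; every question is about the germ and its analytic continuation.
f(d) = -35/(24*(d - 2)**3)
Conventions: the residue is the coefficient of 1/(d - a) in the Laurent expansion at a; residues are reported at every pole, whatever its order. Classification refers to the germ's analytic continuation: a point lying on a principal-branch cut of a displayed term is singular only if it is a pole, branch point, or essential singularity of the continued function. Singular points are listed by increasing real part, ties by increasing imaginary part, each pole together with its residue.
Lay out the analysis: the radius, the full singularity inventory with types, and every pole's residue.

Radius of convergence at 0: 2.
At 2: a pole of order 3; residue 0.

Denominator factor (d - 2)^3: pole of order 3 at 2, modulus 2.
The radius of convergence is the smallest modulus among the singular points: 2.
At the order-3 pole 2 set g(d) = (d - (2))^3*f(d) = -35/24.
Order-3 pole: residue = g''(a)/2; g''(2) = 0, so the residue is 0.


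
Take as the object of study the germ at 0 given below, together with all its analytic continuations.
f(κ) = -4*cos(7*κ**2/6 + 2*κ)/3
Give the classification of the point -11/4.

The point is a regular point.

There is no denominator, hence no pole anywhere.
The factor cos(7*κ**2/6 + 2*κ) is entire.
So the germ continues analytically to -11/4.


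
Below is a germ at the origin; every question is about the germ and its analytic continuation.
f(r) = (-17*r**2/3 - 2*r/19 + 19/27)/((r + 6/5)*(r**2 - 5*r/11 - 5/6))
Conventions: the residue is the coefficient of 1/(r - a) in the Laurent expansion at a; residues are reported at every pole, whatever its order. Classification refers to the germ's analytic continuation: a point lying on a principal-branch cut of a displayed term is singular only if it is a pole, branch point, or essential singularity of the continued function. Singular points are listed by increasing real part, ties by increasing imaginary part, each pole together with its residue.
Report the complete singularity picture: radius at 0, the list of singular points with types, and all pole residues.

Denominator factor (r**2 - 5*r/11 - 5/6): discriminant 1285/363, real irrational roots 5/22 + (1/66)*sqrt(3855) and 5/22 - (1/66)*sqrt(3855); poles of order 1, moduli 5/22 + (1/66)*sqrt(3855) and -5/22 + (1/66)*sqrt(3855).
Denominator factor (r + 6/5): pole of order 1 at -6/5, modulus 6/5.
The radius of convergence is the smallest modulus among the singular points: -5/22 + (1/66)*sqrt(3855).
At the order-1 pole -6/5 set g(r) = (r - (-6/5))*f(r) = (-17*r**2/3 - 2*r/19 + 19/27)/(r**2 - 5*r/11 - 5/6).
Simple pole: residue = g(a) at a = -6/5, which is -2068154/325071.
The factor r**2 - 5*r/11 - 5/6 splits as (r - a)(r - a') with a = 5/22 - (1/66)*sqrt(3855), a' = 5/22 + (1/66)*sqrt(3855). At the order-1 pole a set g(r) = (r - a)*f(r) = [(-17*r**2/3 - 2*r/19 + 19/27)/(r + 6/5)] / (r - a').
Simple pole: residue = g(a) at a = 5/22 - (1/66)*sqrt(3855), which is 226085/650142 + (5254511/167086494)*sqrt(3855).
The factor r**2 - 5*r/11 - 5/6 splits as (r - a)(r - a') with a = 5/22 + (1/66)*sqrt(3855), a' = 5/22 - (1/66)*sqrt(3855). At the order-1 pole a set g(r) = (r - a)*f(r) = [(-17*r**2/3 - 2*r/19 + 19/27)/(r + 6/5)] / (r - a').
Simple pole: residue = g(a) at a = 5/22 + (1/66)*sqrt(3855), which is 226085/650142 - (5254511/167086494)*sqrt(3855).
List the singular points by increasing real part (a conjugate pair: the negative imaginary part first).

Radius of convergence at 0: -5/22 + (1/66)*sqrt(3855).
At -6/5: a pole of order 1; residue -2068154/325071.
At 5/22 - (1/66)*sqrt(3855): a pole of order 1; residue 226085/650142 + (5254511/167086494)*sqrt(3855).
At 5/22 + (1/66)*sqrt(3855): a pole of order 1; residue 226085/650142 - (5254511/167086494)*sqrt(3855).
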